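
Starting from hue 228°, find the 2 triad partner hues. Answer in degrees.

228 + 120 = 348°
228 + 240 = 468 → 468 − 360 = 108°

348° and 108°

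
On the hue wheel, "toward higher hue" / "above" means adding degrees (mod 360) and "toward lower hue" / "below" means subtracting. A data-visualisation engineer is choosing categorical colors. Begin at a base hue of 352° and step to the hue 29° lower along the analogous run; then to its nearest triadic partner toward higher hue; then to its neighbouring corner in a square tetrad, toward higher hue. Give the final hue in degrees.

−29° (analog 29° ↓): 352 − 29 = 323°
+120° (triadic ↑): 323 + 120 = 443 → 443 − 360 = 83°
+90° (square ↑): 83 + 90 = 173°

173°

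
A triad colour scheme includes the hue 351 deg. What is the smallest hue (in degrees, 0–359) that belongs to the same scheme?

111°

A triad places three hues 120° apart.
The full set through 351° is {111°, 231°, 351°}.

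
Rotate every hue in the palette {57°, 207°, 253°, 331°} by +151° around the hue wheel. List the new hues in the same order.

208°, 358°, 44°, 122°

57 + 151 = 208°
207 + 151 = 358°
253 + 151 = 404 → 404 − 360 = 44°
331 + 151 = 482 → 482 − 360 = 122°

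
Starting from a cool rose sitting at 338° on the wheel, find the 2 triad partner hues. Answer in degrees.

98° and 218°

A triad places three hues 120° apart.
338 + 120 = 458 → 458 − 360 = 98°
338 + 240 = 578 → 578 − 360 = 218°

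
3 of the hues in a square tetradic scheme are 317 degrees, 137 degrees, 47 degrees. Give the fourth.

227°

A square tetradic scheme places four hues every 90°.
The full set through 47° is {47°, 137°, 227°, 317°}.
Given {47°, 137°, 317°}, the missing hue is 227°.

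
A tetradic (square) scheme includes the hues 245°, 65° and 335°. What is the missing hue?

A square tetradic scheme places four hues every 90°.
The full set through 65° is {65°, 155°, 245°, 335°}.
Given {65°, 245°, 335°}, the missing hue is 155°.

155°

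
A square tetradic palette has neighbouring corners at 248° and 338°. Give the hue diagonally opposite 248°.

68°

A square tetradic scheme places four hues 90° apart; opposite corners are 180° apart.
248 + 180 = 428 → 428 − 360 = 68°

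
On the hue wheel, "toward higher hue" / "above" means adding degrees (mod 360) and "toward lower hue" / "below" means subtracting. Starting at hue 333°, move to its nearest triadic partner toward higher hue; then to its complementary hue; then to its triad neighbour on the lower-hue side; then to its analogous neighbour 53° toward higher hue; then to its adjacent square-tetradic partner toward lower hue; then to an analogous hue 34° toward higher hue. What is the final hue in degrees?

triadic ↑ +120°: 333 + 120 = 453 → 453 − 360 = 93°
complement +180°: 93 + 180 = 273°
triadic ↓ −120°: 273 − 120 = 153°
analog 53° ↑ +53°: 153 + 53 = 206°
square ↓ −90°: 206 − 90 = 116°
analog 34° ↑ +34°: 116 + 34 = 150°

150°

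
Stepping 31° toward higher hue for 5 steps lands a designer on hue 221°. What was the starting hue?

66°

5 steps of 31° (toward higher hue) give a net shift of +155°.
Start = end − shift: 221 − 155 = 66°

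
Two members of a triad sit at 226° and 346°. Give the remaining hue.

106°

A triad spaces three hues 120° apart.
The full set is {106°, 226°, 346°}.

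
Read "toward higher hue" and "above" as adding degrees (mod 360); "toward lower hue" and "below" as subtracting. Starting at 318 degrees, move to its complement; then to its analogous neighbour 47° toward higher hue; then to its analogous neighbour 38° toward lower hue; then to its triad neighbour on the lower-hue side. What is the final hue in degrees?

27°

complement +180°: 318 + 180 = 498 → 498 − 360 = 138°
analog 47° ↑ +47°: 138 + 47 = 185°
analog 38° ↓ −38°: 185 − 38 = 147°
triadic ↓ −120°: 147 − 120 = 27°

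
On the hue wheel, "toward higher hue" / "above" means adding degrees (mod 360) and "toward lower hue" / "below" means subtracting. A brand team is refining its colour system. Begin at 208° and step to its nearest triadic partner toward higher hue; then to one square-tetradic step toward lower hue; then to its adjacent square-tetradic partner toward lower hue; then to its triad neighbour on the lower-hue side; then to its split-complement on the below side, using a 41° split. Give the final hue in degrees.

+120° (triadic ↑): 208 + 120 = 328°
−90° (square ↓): 328 − 90 = 238°
−90° (square ↓): 238 − 90 = 148°
−120° (triadic ↓): 148 − 120 = 28°
+139° (split-comp 41° ↓): 28 + 139 = 167°

167°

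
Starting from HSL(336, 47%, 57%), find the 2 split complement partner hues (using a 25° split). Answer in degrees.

Split-complementary hues sit 25° either side of the complement.
Complement of 336 degrees: 336 + 180 = 516 → 516 − 360 = 156°
156 − 25 = 131°
156 + 25 = 181°

131° and 181°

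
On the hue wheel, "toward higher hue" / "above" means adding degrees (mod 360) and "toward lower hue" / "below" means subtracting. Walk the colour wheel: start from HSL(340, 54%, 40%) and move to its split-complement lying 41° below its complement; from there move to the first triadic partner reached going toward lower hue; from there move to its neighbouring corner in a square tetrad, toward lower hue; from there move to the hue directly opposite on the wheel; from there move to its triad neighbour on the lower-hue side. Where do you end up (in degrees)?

329°

+139° (split-comp 41° ↓): 340 + 139 = 479 → 479 − 360 = 119°
−120° (triadic ↓): 119 − 120 = -1 → -1 + 360 = 359°
−90° (square ↓): 359 − 90 = 269°
+180° (complement): 269 + 180 = 449 → 449 − 360 = 89°
−120° (triadic ↓): 89 − 120 = -31 → -31 + 360 = 329°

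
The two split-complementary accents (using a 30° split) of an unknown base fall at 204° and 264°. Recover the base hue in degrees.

54°

The accents sit 30° either side of the complement, so the complement is their short-arc midpoint on the wheel.
Short-arc midpoint of 204° and 264°: 234°.
Base is 180° from the complement: 234 − 180 = 54°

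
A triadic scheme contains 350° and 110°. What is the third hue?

A triad spaces three hues 120° apart.
The full set is {110°, 230°, 350°}.

230°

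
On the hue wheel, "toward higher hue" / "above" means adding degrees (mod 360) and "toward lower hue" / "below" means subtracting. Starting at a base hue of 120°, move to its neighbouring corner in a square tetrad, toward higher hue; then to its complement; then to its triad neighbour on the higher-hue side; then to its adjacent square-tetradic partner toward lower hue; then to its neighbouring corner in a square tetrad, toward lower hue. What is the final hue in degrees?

330°

+90° (square ↑): 120 + 90 = 210°
+180° (complement): 210 + 180 = 390 → 390 − 360 = 30°
+120° (triadic ↑): 30 + 120 = 150°
−90° (square ↓): 150 − 90 = 60°
−90° (square ↓): 60 − 90 = -30 → -30 + 360 = 330°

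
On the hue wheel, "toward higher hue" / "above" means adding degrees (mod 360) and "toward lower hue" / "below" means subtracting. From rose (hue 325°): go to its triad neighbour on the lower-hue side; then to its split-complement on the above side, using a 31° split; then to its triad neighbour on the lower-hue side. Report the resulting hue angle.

triadic ↓ −120°: 325 − 120 = 205°
split-comp 31° ↑ +211°: 205 + 211 = 416 → 416 − 360 = 56°
triadic ↓ −120°: 56 − 120 = -64 → -64 + 360 = 296°

296°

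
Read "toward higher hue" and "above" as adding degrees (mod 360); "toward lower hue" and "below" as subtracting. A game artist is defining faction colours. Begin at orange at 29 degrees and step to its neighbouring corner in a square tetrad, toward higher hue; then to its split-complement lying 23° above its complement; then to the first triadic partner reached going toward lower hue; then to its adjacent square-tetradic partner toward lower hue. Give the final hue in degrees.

112°

29 + 90 = 119°   (square ↑)
119 + 203 = 322°   (split-comp 23° ↑)
322 − 120 = 202°   (triadic ↓)
202 − 90 = 112°   (square ↓)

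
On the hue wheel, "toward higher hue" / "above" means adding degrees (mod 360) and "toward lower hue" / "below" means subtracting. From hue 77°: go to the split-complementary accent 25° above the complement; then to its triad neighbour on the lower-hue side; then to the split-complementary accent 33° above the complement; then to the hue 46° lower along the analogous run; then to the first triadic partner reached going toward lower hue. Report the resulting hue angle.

split-comp 25° ↑ +205°: 77 + 205 = 282°
triadic ↓ −120°: 282 − 120 = 162°
split-comp 33° ↑ +213°: 162 + 213 = 375 → 375 − 360 = 15°
analog 46° ↓ −46°: 15 − 46 = -31 → -31 + 360 = 329°
triadic ↓ −120°: 329 − 120 = 209°

209°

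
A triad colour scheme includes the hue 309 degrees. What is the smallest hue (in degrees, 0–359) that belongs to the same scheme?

A triad places three hues 120° apart.
The full set through 309° is {69°, 189°, 309°}.

69°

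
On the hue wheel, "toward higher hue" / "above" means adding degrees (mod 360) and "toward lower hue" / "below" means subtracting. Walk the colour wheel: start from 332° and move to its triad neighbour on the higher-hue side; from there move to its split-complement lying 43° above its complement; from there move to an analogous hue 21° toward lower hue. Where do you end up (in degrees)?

294°

+120° (triadic ↑): 332 + 120 = 452 → 452 − 360 = 92°
+223° (split-comp 43° ↑): 92 + 223 = 315°
−21° (analog 21° ↓): 315 − 21 = 294°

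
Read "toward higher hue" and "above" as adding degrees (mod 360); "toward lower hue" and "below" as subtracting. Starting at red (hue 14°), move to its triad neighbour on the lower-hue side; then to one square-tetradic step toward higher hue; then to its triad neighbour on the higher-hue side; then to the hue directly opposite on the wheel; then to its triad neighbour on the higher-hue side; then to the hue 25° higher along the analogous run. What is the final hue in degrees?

69°

triadic ↓ −120°: 14 − 120 = -106 → -106 + 360 = 254°
square ↑ +90°: 254 + 90 = 344°
triadic ↑ +120°: 344 + 120 = 464 → 464 − 360 = 104°
complement +180°: 104 + 180 = 284°
triadic ↑ +120°: 284 + 120 = 404 → 404 − 360 = 44°
analog 25° ↑ +25°: 44 + 25 = 69°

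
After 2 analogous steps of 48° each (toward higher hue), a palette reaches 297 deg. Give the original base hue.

201°

2 steps of 48° (toward higher hue) give a net shift of +96°.
Start = end − shift: 297 − 96 = 201°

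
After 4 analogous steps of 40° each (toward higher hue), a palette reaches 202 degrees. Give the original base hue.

42°

4 steps of 40° (toward higher hue) give a net shift of +160°.
Start = end − shift: 202 − 160 = 42°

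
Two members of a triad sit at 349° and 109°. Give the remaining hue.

A triad spaces three hues 120° apart.
The full set is {109°, 229°, 349°}.

229°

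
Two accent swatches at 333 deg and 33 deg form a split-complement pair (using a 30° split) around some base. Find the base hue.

The accents sit 30° either side of the complement, so the complement is their short-arc midpoint on the wheel.
Short-arc midpoint of 333° and 33°: 3°.
Base is 180° from the complement: 3 − 180 = -177 → -177 + 360 = 183°

183°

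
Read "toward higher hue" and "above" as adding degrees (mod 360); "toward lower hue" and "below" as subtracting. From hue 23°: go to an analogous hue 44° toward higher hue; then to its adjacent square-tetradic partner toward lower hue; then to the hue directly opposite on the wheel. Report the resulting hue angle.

157°

23 + 44 = 67°   (analog 44° ↑)
67 − 90 = -23 → -23 + 360 = 337°   (square ↓)
337 + 180 = 517 → 517 − 360 = 157°   (complement)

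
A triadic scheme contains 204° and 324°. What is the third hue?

84°

A triad spaces three hues 120° apart.
The full set is {84°, 204°, 324°}.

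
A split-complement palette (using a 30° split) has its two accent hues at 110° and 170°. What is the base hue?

The accents sit 30° either side of the complement, so the complement is their short-arc midpoint on the wheel.
Short-arc midpoint of 110° and 170°: 140°.
Base is 180° from the complement: 140 − 180 = -40 → -40 + 360 = 320°

320°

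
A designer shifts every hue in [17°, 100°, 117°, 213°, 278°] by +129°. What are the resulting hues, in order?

17 + 129 = 146°
100 + 129 = 229°
117 + 129 = 246°
213 + 129 = 342°
278 + 129 = 407 → 407 − 360 = 47°

146°, 229°, 246°, 342°, 47°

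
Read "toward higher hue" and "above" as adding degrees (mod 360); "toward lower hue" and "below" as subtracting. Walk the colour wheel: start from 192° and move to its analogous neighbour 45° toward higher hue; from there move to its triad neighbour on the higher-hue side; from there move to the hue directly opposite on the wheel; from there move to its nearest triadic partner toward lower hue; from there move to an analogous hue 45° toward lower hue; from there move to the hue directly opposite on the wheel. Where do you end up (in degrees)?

192°

+45° (analog 45° ↑): 192 + 45 = 237°
+120° (triadic ↑): 237 + 120 = 357°
+180° (complement): 357 + 180 = 537 → 537 − 360 = 177°
−120° (triadic ↓): 177 − 120 = 57°
−45° (analog 45° ↓): 57 − 45 = 12°
+180° (complement): 12 + 180 = 192°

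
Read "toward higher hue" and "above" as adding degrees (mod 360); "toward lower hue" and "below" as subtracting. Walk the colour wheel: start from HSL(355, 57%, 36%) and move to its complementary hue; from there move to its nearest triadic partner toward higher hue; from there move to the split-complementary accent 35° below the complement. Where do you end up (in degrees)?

355 + 180 = 535 → 535 − 360 = 175°   (complement)
175 + 120 = 295°   (triadic ↑)
295 + 145 = 440 → 440 − 360 = 80°   (split-comp 35° ↓)

80°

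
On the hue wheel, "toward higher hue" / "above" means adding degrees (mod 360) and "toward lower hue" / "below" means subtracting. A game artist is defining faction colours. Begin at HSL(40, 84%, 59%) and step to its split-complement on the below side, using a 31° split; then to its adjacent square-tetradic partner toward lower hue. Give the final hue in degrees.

99°

+149° (split-comp 31° ↓): 40 + 149 = 189°
−90° (square ↓): 189 − 90 = 99°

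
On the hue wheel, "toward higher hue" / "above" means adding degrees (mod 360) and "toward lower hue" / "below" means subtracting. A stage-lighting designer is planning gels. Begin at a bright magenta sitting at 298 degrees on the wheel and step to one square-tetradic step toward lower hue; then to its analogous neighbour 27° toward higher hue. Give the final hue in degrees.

235°

square ↓ −90°: 298 − 90 = 208°
analog 27° ↑ +27°: 208 + 27 = 235°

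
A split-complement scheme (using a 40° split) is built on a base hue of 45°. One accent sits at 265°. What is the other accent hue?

Split-complementary hues sit 40° either side of the complement.
Complement of the base 45°: 45 + 180 = 225°
The given accent 265° is 40° one side of 225°; the other accent sits 40° the other side: 225 − 40 = 185°

185°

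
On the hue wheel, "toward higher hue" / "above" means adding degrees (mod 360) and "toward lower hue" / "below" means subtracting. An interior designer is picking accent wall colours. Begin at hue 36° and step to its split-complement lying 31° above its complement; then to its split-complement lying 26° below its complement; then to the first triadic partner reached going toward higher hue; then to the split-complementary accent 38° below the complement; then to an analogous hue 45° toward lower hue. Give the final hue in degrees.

258°

split-comp 31° ↑ +211°: 36 + 211 = 247°
split-comp 26° ↓ +154°: 247 + 154 = 401 → 401 − 360 = 41°
triadic ↑ +120°: 41 + 120 = 161°
split-comp 38° ↓ +142°: 161 + 142 = 303°
analog 45° ↓ −45°: 303 − 45 = 258°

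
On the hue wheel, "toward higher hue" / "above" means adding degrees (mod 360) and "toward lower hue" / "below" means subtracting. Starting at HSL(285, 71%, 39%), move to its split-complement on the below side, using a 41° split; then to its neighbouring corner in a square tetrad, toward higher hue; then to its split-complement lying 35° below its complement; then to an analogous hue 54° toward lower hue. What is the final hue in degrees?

split-comp 41° ↓ +139°: 285 + 139 = 424 → 424 − 360 = 64°
square ↑ +90°: 64 + 90 = 154°
split-comp 35° ↓ +145°: 154 + 145 = 299°
analog 54° ↓ −54°: 299 − 54 = 245°

245°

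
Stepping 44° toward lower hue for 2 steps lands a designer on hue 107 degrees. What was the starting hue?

195°

2 steps of 44° (toward lower hue) give a net shift of −88°.
Start = end − shift: 107 + 88 = 195°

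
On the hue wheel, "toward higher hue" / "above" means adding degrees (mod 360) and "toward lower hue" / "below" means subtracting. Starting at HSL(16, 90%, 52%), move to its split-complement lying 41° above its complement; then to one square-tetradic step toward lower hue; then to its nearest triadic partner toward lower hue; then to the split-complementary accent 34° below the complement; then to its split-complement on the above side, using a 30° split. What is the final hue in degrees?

16 + 221 = 237°   (split-comp 41° ↑)
237 − 90 = 147°   (square ↓)
147 − 120 = 27°   (triadic ↓)
27 + 146 = 173°   (split-comp 34° ↓)
173 + 210 = 383 → 383 − 360 = 23°   (split-comp 30° ↑)

23°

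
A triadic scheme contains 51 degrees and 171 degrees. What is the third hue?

A triad spaces three hues 120° apart.
The full set is {51°, 171°, 291°}.

291°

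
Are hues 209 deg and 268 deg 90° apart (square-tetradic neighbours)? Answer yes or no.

Angular distance: |209 − 268| = 59 = 59°.
90° apart (square-tetradic neighbours) requires 90°.

no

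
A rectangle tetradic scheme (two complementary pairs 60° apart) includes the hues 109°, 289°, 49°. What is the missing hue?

A rectangular tetradic uses two complementary pairs 60° apart: offsets 0°, 60°, 180°, 240°.
Among {49°, 109°, 289°}, 109° and 289° are a 180° pair.
The remaining hue 49° needs its own complement: 49 + 180 = 229°

229°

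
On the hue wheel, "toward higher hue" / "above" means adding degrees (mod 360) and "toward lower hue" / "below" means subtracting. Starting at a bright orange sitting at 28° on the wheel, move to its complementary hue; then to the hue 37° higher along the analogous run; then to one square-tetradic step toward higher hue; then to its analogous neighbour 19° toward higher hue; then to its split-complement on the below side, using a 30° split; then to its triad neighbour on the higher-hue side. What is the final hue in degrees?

264°

28 + 180 = 208°   (complement)
208 + 37 = 245°   (analog 37° ↑)
245 + 90 = 335°   (square ↑)
335 + 19 = 354°   (analog 19° ↑)
354 + 150 = 504 → 504 − 360 = 144°   (split-comp 30° ↓)
144 + 120 = 264°   (triadic ↑)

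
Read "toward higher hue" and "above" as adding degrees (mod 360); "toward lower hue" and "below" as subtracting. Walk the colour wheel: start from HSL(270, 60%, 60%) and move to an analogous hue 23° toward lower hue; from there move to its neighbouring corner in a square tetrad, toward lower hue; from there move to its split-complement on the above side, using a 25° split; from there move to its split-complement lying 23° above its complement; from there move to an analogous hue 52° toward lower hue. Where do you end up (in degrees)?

153°

270 − 23 = 247°   (analog 23° ↓)
247 − 90 = 157°   (square ↓)
157 + 205 = 362 → 362 − 360 = 2°   (split-comp 25° ↑)
2 + 203 = 205°   (split-comp 23° ↑)
205 − 52 = 153°   (analog 52° ↓)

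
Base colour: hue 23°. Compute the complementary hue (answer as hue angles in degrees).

The complement sits 180° across the wheel.
23 + 180 = 203°

203°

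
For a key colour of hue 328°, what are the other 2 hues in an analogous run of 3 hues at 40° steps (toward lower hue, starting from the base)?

Analogous hues sit every 40° along the wheel.
328 − 40 = 288°
328 − 80 = 248°

288° and 248°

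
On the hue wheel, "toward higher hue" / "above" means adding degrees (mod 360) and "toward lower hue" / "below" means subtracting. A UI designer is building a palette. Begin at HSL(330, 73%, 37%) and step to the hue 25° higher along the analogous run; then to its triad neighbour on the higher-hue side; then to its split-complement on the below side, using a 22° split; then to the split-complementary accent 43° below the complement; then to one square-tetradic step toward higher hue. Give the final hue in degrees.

140°

+25° (analog 25° ↑): 330 + 25 = 355°
+120° (triadic ↑): 355 + 120 = 475 → 475 − 360 = 115°
+158° (split-comp 22° ↓): 115 + 158 = 273°
+137° (split-comp 43° ↓): 273 + 137 = 410 → 410 − 360 = 50°
+90° (square ↑): 50 + 90 = 140°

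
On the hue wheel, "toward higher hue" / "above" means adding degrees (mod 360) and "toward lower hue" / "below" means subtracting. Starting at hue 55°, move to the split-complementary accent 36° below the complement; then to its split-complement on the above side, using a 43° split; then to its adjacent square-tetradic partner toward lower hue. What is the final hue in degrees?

332°

split-comp 36° ↓ +144°: 55 + 144 = 199°
split-comp 43° ↑ +223°: 199 + 223 = 422 → 422 − 360 = 62°
square ↓ −90°: 62 − 90 = -28 → -28 + 360 = 332°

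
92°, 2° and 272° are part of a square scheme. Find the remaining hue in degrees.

A square tetradic scheme places four hues every 90°.
The full set through 2° is {2°, 92°, 182°, 272°}.
Given {2°, 92°, 272°}, the missing hue is 182°.

182°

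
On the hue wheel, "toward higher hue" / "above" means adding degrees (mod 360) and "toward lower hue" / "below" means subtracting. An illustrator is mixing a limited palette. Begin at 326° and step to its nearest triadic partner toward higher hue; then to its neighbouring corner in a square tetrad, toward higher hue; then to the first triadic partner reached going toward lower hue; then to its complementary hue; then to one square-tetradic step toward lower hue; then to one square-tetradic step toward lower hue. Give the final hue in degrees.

56°

+120° (triadic ↑): 326 + 120 = 446 → 446 − 360 = 86°
+90° (square ↑): 86 + 90 = 176°
−120° (triadic ↓): 176 − 120 = 56°
+180° (complement): 56 + 180 = 236°
−90° (square ↓): 236 − 90 = 146°
−90° (square ↓): 146 − 90 = 56°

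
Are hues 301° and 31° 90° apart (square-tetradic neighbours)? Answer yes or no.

yes

Angular distance: |301 − 31| = 270; shorter arc = 360 − 270 = 90°.
90° apart (square-tetradic neighbours) requires 90°.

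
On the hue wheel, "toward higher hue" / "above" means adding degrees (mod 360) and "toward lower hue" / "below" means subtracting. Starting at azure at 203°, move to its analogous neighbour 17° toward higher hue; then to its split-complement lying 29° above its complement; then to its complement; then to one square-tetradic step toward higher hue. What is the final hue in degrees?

+17° (analog 17° ↑): 203 + 17 = 220°
+209° (split-comp 29° ↑): 220 + 209 = 429 → 429 − 360 = 69°
+180° (complement): 69 + 180 = 249°
+90° (square ↑): 249 + 90 = 339°

339°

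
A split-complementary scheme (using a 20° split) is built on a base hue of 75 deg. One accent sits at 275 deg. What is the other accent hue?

Split-complementary hues sit 20° either side of the complement.
Complement of the base 75°: 75 + 180 = 255°
The given accent 275° is 20° one side of 255°; the other accent sits 20° the other side: 255 − 20 = 235°

235°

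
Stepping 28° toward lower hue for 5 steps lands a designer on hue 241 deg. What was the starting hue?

5 steps of 28° (toward lower hue) give a net shift of −140°.
Start = end − shift: 241 + 140 = 381 → 381 − 360 = 21°

21°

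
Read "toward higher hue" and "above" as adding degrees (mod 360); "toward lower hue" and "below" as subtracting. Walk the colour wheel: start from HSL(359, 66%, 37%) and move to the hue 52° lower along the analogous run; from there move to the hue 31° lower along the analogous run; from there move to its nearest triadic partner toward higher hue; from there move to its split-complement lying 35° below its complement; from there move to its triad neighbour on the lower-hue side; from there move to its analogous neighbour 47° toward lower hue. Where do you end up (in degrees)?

14°

−52° (analog 52° ↓): 359 − 52 = 307°
−31° (analog 31° ↓): 307 − 31 = 276°
+120° (triadic ↑): 276 + 120 = 396 → 396 − 360 = 36°
+145° (split-comp 35° ↓): 36 + 145 = 181°
−120° (triadic ↓): 181 − 120 = 61°
−47° (analog 47° ↓): 61 − 47 = 14°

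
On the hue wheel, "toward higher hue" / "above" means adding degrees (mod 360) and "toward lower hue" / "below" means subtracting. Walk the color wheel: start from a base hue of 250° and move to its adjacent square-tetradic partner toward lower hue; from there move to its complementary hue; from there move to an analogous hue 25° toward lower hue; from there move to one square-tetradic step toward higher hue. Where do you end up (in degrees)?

45°

250 − 90 = 160°   (square ↓)
160 + 180 = 340°   (complement)
340 − 25 = 315°   (analog 25° ↓)
315 + 90 = 405 → 405 − 360 = 45°   (square ↑)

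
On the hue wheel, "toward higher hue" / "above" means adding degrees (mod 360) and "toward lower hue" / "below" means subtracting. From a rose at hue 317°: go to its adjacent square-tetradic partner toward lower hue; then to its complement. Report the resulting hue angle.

47°

317 − 90 = 227°   (square ↓)
227 + 180 = 407 → 407 − 360 = 47°   (complement)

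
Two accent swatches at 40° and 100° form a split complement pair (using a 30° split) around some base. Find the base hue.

250°

The accents sit 30° either side of the complement, so the complement is their short-arc midpoint on the wheel.
Short-arc midpoint of 40° and 100°: 70°.
Base is 180° from the complement: 70 − 180 = -110 → -110 + 360 = 250°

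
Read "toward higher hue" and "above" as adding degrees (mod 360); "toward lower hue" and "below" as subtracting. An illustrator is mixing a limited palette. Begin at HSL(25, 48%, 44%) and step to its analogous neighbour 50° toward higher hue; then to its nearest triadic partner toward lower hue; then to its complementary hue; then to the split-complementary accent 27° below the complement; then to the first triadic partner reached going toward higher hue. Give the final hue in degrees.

+50° (analog 50° ↑): 25 + 50 = 75°
−120° (triadic ↓): 75 − 120 = -45 → -45 + 360 = 315°
+180° (complement): 315 + 180 = 495 → 495 − 360 = 135°
+153° (split-comp 27° ↓): 135 + 153 = 288°
+120° (triadic ↑): 288 + 120 = 408 → 408 − 360 = 48°

48°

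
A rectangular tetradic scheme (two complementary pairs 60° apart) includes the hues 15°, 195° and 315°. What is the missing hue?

A rectangular tetradic uses two complementary pairs 60° apart: offsets 0°, 60°, 180°, 240°.
Among {15°, 195°, 315°}, 195° and 15° are a 180° pair.
The remaining hue 315° needs its own complement: 315 + 180 = 495 → 495 − 360 = 135°

135°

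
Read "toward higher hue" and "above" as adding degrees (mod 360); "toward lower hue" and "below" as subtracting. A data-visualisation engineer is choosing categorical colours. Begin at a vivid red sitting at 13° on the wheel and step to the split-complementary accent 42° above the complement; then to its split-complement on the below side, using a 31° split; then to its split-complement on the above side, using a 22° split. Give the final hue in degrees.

226°

+222° (split-comp 42° ↑): 13 + 222 = 235°
+149° (split-comp 31° ↓): 235 + 149 = 384 → 384 − 360 = 24°
+202° (split-comp 22° ↑): 24 + 202 = 226°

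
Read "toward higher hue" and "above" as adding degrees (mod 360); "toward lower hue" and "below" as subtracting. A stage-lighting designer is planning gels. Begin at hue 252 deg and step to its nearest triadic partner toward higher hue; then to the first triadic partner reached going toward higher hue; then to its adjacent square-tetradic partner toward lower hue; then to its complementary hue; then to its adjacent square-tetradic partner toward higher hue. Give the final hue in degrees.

252 + 120 = 372 → 372 − 360 = 12°   (triadic ↑)
12 + 120 = 132°   (triadic ↑)
132 − 90 = 42°   (square ↓)
42 + 180 = 222°   (complement)
222 + 90 = 312°   (square ↑)

312°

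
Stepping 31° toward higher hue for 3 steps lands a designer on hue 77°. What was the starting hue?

3 steps of 31° (toward higher hue) give a net shift of +93°.
Start = end − shift: 77 − 93 = -16 → -16 + 360 = 344°

344°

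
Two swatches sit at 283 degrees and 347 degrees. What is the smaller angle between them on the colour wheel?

64°

|283 − 347| = 64.
64 ≤ 180, so the shorter arc is 64°.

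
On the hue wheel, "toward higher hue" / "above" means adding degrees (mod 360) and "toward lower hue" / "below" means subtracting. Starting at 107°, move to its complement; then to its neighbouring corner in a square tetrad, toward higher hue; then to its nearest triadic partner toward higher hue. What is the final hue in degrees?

137°

+180° (complement): 107 + 180 = 287°
+90° (square ↑): 287 + 90 = 377 → 377 − 360 = 17°
+120° (triadic ↑): 17 + 120 = 137°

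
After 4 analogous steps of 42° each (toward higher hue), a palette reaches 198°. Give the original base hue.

4 steps of 42° (toward higher hue) give a net shift of +168°.
Start = end − shift: 198 − 168 = 30°

30°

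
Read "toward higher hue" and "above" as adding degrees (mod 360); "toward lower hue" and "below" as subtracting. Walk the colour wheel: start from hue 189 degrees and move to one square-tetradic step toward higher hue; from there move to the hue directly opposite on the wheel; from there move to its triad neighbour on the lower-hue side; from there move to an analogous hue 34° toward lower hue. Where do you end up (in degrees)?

189 + 90 = 279°   (square ↑)
279 + 180 = 459 → 459 − 360 = 99°   (complement)
99 − 120 = -21 → -21 + 360 = 339°   (triadic ↓)
339 − 34 = 305°   (analog 34° ↓)

305°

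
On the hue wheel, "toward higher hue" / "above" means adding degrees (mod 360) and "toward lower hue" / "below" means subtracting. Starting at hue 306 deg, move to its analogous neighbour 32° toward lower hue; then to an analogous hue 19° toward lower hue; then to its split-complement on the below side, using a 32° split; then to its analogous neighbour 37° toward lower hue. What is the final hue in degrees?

6°

−32° (analog 32° ↓): 306 − 32 = 274°
−19° (analog 19° ↓): 274 − 19 = 255°
+148° (split-comp 32° ↓): 255 + 148 = 403 → 403 − 360 = 43°
−37° (analog 37° ↓): 43 − 37 = 6°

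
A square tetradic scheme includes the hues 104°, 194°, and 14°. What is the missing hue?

284°

A square tetradic scheme places four hues every 90°.
The full set through 14° is {14°, 104°, 194°, 284°}.
Given {14°, 104°, 194°}, the missing hue is 284°.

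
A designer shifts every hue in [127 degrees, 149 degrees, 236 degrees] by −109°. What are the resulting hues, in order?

127 − 109 = 18°
149 − 109 = 40°
236 − 109 = 127°

18°, 40°, 127°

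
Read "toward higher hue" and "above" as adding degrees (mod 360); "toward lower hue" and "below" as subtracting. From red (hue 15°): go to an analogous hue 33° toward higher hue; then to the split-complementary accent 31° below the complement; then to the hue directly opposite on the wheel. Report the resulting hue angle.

17°

+33° (analog 33° ↑): 15 + 33 = 48°
+149° (split-comp 31° ↓): 48 + 149 = 197°
+180° (complement): 197 + 180 = 377 → 377 − 360 = 17°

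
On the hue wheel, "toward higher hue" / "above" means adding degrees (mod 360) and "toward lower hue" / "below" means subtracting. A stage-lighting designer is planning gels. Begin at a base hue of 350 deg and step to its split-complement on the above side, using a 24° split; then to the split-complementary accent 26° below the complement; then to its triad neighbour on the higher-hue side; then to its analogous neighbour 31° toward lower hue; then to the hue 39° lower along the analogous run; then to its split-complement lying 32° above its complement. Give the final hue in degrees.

250°

+204° (split-comp 24° ↑): 350 + 204 = 554 → 554 − 360 = 194°
+154° (split-comp 26° ↓): 194 + 154 = 348°
+120° (triadic ↑): 348 + 120 = 468 → 468 − 360 = 108°
−31° (analog 31° ↓): 108 − 31 = 77°
−39° (analog 39° ↓): 77 − 39 = 38°
+212° (split-comp 32° ↑): 38 + 212 = 250°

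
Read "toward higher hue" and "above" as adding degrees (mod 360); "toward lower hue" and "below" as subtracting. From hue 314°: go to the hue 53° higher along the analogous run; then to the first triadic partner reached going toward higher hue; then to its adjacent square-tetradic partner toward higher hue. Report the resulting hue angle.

217°

analog 53° ↑ +53°: 314 + 53 = 367 → 367 − 360 = 7°
triadic ↑ +120°: 7 + 120 = 127°
square ↑ +90°: 127 + 90 = 217°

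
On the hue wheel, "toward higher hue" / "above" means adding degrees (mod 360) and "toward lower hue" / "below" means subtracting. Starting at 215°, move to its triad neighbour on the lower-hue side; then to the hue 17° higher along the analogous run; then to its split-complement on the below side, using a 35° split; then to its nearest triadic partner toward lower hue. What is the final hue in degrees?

215 − 120 = 95°   (triadic ↓)
95 + 17 = 112°   (analog 17° ↑)
112 + 145 = 257°   (split-comp 35° ↓)
257 − 120 = 137°   (triadic ↓)

137°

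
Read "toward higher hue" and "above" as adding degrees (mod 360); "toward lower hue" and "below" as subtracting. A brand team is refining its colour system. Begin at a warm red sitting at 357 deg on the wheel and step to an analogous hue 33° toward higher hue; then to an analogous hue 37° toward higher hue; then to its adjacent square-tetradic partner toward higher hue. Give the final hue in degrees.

157°

357 + 33 = 390 → 390 − 360 = 30°   (analog 33° ↑)
30 + 37 = 67°   (analog 37° ↑)
67 + 90 = 157°   (square ↑)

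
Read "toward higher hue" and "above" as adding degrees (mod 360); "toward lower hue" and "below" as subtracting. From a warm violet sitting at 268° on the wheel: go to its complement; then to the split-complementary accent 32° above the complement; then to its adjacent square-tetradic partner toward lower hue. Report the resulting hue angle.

210°

complement +180°: 268 + 180 = 448 → 448 − 360 = 88°
split-comp 32° ↑ +212°: 88 + 212 = 300°
square ↓ −90°: 300 − 90 = 210°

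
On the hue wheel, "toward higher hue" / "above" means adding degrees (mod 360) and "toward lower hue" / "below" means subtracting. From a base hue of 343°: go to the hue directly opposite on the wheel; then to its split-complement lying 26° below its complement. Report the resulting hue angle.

+180° (complement): 343 + 180 = 523 → 523 − 360 = 163°
+154° (split-comp 26° ↓): 163 + 154 = 317°

317°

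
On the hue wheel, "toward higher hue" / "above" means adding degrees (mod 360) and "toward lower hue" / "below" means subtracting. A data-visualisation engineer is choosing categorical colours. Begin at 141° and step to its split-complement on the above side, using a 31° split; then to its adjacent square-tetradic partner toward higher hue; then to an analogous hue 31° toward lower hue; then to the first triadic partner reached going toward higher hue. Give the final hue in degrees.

141 + 211 = 352°   (split-comp 31° ↑)
352 + 90 = 442 → 442 − 360 = 82°   (square ↑)
82 − 31 = 51°   (analog 31° ↓)
51 + 120 = 171°   (triadic ↑)

171°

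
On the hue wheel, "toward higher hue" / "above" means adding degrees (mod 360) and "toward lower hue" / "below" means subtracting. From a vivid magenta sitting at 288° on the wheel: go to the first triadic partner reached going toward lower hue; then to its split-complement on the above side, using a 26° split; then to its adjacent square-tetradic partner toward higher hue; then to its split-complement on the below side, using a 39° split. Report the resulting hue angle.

245°

−120° (triadic ↓): 288 − 120 = 168°
+206° (split-comp 26° ↑): 168 + 206 = 374 → 374 − 360 = 14°
+90° (square ↑): 14 + 90 = 104°
+141° (split-comp 39° ↓): 104 + 141 = 245°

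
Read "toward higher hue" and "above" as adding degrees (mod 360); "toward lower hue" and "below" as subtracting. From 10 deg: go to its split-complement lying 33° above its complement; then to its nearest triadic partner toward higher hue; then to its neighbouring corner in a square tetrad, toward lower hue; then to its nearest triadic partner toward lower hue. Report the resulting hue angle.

133°

+213° (split-comp 33° ↑): 10 + 213 = 223°
+120° (triadic ↑): 223 + 120 = 343°
−90° (square ↓): 343 − 90 = 253°
−120° (triadic ↓): 253 − 120 = 133°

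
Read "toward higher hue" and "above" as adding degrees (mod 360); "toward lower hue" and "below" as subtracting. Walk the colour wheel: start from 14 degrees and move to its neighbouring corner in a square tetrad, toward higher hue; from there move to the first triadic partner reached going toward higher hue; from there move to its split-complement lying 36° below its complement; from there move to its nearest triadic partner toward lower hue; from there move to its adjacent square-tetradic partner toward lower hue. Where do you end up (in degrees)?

158°

+90° (square ↑): 14 + 90 = 104°
+120° (triadic ↑): 104 + 120 = 224°
+144° (split-comp 36° ↓): 224 + 144 = 368 → 368 − 360 = 8°
−120° (triadic ↓): 8 − 120 = -112 → -112 + 360 = 248°
−90° (square ↓): 248 − 90 = 158°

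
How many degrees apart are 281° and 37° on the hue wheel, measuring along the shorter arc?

|281 − 37| = 244.
The shorter arc is 360 − 244 = 116°.

116°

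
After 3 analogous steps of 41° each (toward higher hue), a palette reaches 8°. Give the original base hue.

245°

3 steps of 41° (toward higher hue) give a net shift of +123°.
Start = end − shift: 8 − 123 = -115 → -115 + 360 = 245°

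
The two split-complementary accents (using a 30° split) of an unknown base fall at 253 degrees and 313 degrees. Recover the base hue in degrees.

The accents sit 30° either side of the complement, so the complement is their short-arc midpoint on the wheel.
Short-arc midpoint of 253° and 313°: 283°.
Base is 180° from the complement: 283 − 180 = 103°

103°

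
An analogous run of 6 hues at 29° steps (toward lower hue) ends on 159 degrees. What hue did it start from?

304°

5 steps of 29° (toward lower hue) give a net shift of −145°.
Start = end − shift: 159 + 145 = 304°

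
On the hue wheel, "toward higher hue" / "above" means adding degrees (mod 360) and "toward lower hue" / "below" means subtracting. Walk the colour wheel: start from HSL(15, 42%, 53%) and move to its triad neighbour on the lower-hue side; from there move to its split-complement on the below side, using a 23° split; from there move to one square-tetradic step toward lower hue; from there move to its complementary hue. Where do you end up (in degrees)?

triadic ↓ −120°: 15 − 120 = -105 → -105 + 360 = 255°
split-comp 23° ↓ +157°: 255 + 157 = 412 → 412 − 360 = 52°
square ↓ −90°: 52 − 90 = -38 → -38 + 360 = 322°
complement +180°: 322 + 180 = 502 → 502 − 360 = 142°

142°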